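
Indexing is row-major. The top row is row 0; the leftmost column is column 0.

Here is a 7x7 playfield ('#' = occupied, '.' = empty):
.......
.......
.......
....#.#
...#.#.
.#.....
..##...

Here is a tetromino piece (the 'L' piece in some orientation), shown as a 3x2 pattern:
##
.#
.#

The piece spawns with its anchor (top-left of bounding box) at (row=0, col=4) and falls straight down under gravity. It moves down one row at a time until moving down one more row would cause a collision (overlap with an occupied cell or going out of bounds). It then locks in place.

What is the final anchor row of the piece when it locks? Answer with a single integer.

Answer: 1

Derivation:
Spawn at (row=0, col=4). Try each row:
  row 0: fits
  row 1: fits
  row 2: blocked -> lock at row 1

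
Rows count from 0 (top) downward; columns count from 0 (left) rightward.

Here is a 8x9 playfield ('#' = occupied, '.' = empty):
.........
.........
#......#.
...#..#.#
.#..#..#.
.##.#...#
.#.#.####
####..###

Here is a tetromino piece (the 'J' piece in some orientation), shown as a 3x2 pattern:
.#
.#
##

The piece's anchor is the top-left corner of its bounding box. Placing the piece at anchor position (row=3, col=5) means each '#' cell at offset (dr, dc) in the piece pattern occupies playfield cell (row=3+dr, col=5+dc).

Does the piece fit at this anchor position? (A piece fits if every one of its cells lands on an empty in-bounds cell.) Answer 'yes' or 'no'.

Answer: no

Derivation:
Check each piece cell at anchor (3, 5):
  offset (0,1) -> (3,6): occupied ('#') -> FAIL
  offset (1,1) -> (4,6): empty -> OK
  offset (2,0) -> (5,5): empty -> OK
  offset (2,1) -> (5,6): empty -> OK
All cells valid: no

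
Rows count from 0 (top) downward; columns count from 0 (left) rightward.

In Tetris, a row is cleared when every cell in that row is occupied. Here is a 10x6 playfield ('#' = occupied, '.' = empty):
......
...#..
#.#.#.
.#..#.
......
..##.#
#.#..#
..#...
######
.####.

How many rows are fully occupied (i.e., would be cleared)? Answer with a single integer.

Check each row:
  row 0: 6 empty cells -> not full
  row 1: 5 empty cells -> not full
  row 2: 3 empty cells -> not full
  row 3: 4 empty cells -> not full
  row 4: 6 empty cells -> not full
  row 5: 3 empty cells -> not full
  row 6: 3 empty cells -> not full
  row 7: 5 empty cells -> not full
  row 8: 0 empty cells -> FULL (clear)
  row 9: 2 empty cells -> not full
Total rows cleared: 1

Answer: 1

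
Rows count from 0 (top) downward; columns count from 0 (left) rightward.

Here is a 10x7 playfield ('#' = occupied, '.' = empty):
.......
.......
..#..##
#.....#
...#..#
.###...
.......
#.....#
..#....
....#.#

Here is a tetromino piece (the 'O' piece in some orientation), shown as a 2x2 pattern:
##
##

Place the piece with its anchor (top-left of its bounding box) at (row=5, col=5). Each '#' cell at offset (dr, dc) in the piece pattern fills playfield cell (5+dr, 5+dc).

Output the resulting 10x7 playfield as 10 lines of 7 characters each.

Fill (5+0,5+0) = (5,5)
Fill (5+0,5+1) = (5,6)
Fill (5+1,5+0) = (6,5)
Fill (5+1,5+1) = (6,6)

Answer: .......
.......
..#..##
#.....#
...#..#
.###.##
.....##
#.....#
..#....
....#.#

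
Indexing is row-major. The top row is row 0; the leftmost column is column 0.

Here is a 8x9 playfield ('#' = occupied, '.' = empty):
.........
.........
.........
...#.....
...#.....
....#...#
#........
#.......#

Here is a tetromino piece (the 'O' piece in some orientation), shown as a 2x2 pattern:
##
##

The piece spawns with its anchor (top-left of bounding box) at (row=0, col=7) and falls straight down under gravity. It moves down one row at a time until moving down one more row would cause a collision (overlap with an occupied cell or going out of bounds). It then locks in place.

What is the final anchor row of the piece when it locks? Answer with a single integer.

Answer: 3

Derivation:
Spawn at (row=0, col=7). Try each row:
  row 0: fits
  row 1: fits
  row 2: fits
  row 3: fits
  row 4: blocked -> lock at row 3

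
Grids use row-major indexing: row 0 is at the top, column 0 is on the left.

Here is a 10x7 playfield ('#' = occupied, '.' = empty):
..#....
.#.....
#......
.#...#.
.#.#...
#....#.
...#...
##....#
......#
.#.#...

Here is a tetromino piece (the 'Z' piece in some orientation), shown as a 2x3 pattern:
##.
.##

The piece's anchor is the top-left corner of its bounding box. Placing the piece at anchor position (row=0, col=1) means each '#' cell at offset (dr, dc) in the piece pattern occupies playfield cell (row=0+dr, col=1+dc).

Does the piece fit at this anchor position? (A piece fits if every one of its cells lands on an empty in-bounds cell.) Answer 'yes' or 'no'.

Answer: no

Derivation:
Check each piece cell at anchor (0, 1):
  offset (0,0) -> (0,1): empty -> OK
  offset (0,1) -> (0,2): occupied ('#') -> FAIL
  offset (1,1) -> (1,2): empty -> OK
  offset (1,2) -> (1,3): empty -> OK
All cells valid: no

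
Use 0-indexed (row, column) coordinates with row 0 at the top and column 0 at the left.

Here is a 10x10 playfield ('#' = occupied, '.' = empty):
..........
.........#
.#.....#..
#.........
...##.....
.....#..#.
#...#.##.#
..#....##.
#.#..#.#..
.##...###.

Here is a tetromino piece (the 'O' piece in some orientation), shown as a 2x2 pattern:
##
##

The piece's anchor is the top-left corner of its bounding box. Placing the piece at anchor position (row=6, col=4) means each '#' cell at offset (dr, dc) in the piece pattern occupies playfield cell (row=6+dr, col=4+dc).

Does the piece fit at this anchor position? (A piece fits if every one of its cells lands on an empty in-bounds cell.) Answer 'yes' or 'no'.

Check each piece cell at anchor (6, 4):
  offset (0,0) -> (6,4): occupied ('#') -> FAIL
  offset (0,1) -> (6,5): empty -> OK
  offset (1,0) -> (7,4): empty -> OK
  offset (1,1) -> (7,5): empty -> OK
All cells valid: no

Answer: no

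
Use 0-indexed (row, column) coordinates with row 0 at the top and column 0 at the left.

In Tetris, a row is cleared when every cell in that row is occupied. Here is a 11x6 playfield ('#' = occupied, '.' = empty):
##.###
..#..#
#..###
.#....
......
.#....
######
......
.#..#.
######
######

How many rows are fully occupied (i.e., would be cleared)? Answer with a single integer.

Answer: 3

Derivation:
Check each row:
  row 0: 1 empty cell -> not full
  row 1: 4 empty cells -> not full
  row 2: 2 empty cells -> not full
  row 3: 5 empty cells -> not full
  row 4: 6 empty cells -> not full
  row 5: 5 empty cells -> not full
  row 6: 0 empty cells -> FULL (clear)
  row 7: 6 empty cells -> not full
  row 8: 4 empty cells -> not full
  row 9: 0 empty cells -> FULL (clear)
  row 10: 0 empty cells -> FULL (clear)
Total rows cleared: 3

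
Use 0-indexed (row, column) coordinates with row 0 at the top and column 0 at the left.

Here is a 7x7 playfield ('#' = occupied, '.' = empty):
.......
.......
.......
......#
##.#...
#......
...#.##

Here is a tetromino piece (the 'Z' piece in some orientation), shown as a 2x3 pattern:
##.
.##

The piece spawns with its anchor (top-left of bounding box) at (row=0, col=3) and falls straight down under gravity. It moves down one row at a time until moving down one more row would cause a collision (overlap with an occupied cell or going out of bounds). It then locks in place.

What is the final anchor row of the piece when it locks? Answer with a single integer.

Answer: 3

Derivation:
Spawn at (row=0, col=3). Try each row:
  row 0: fits
  row 1: fits
  row 2: fits
  row 3: fits
  row 4: blocked -> lock at row 3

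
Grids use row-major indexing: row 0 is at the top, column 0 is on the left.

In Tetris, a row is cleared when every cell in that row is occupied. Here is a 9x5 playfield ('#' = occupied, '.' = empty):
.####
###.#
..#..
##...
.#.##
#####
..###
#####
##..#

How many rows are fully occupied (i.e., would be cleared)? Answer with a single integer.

Check each row:
  row 0: 1 empty cell -> not full
  row 1: 1 empty cell -> not full
  row 2: 4 empty cells -> not full
  row 3: 3 empty cells -> not full
  row 4: 2 empty cells -> not full
  row 5: 0 empty cells -> FULL (clear)
  row 6: 2 empty cells -> not full
  row 7: 0 empty cells -> FULL (clear)
  row 8: 2 empty cells -> not full
Total rows cleared: 2

Answer: 2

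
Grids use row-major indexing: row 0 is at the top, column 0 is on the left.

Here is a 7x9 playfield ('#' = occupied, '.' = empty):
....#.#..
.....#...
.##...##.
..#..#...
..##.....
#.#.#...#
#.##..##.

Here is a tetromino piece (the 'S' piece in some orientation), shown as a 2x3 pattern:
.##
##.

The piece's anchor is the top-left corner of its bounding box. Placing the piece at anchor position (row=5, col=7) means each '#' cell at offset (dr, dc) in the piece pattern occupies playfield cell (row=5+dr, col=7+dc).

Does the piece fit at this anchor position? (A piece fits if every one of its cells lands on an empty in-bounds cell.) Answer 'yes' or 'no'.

Answer: no

Derivation:
Check each piece cell at anchor (5, 7):
  offset (0,1) -> (5,8): occupied ('#') -> FAIL
  offset (0,2) -> (5,9): out of bounds -> FAIL
  offset (1,0) -> (6,7): occupied ('#') -> FAIL
  offset (1,1) -> (6,8): empty -> OK
All cells valid: no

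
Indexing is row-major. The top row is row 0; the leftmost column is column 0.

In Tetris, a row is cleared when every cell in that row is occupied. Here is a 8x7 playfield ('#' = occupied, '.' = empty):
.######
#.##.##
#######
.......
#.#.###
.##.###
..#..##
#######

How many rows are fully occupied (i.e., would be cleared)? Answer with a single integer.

Check each row:
  row 0: 1 empty cell -> not full
  row 1: 2 empty cells -> not full
  row 2: 0 empty cells -> FULL (clear)
  row 3: 7 empty cells -> not full
  row 4: 2 empty cells -> not full
  row 5: 2 empty cells -> not full
  row 6: 4 empty cells -> not full
  row 7: 0 empty cells -> FULL (clear)
Total rows cleared: 2

Answer: 2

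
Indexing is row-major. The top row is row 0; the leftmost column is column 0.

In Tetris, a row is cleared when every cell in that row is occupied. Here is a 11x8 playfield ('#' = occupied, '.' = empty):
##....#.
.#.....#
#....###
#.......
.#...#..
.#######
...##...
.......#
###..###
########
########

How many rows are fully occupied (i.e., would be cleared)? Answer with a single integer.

Check each row:
  row 0: 5 empty cells -> not full
  row 1: 6 empty cells -> not full
  row 2: 4 empty cells -> not full
  row 3: 7 empty cells -> not full
  row 4: 6 empty cells -> not full
  row 5: 1 empty cell -> not full
  row 6: 6 empty cells -> not full
  row 7: 7 empty cells -> not full
  row 8: 2 empty cells -> not full
  row 9: 0 empty cells -> FULL (clear)
  row 10: 0 empty cells -> FULL (clear)
Total rows cleared: 2

Answer: 2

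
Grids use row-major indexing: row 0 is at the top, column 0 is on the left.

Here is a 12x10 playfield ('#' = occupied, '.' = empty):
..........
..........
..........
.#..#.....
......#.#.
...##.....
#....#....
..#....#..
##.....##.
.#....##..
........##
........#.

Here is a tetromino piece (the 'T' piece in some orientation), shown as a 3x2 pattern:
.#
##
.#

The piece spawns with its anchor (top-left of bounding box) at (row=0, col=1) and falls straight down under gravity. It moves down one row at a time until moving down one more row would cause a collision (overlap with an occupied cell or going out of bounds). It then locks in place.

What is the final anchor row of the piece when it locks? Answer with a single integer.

Answer: 1

Derivation:
Spawn at (row=0, col=1). Try each row:
  row 0: fits
  row 1: fits
  row 2: blocked -> lock at row 1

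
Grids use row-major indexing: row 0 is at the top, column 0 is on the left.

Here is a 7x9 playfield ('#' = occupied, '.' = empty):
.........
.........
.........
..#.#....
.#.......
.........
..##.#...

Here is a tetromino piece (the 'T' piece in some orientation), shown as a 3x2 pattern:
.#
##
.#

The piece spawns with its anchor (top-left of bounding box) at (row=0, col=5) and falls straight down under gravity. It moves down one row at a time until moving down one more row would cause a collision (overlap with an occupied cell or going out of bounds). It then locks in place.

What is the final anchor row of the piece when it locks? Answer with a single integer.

Answer: 4

Derivation:
Spawn at (row=0, col=5). Try each row:
  row 0: fits
  row 1: fits
  row 2: fits
  row 3: fits
  row 4: fits
  row 5: blocked -> lock at row 4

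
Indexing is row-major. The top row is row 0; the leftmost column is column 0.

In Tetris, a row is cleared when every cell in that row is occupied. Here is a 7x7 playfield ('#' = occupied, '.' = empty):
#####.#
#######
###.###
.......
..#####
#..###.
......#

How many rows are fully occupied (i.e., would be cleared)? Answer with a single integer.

Check each row:
  row 0: 1 empty cell -> not full
  row 1: 0 empty cells -> FULL (clear)
  row 2: 1 empty cell -> not full
  row 3: 7 empty cells -> not full
  row 4: 2 empty cells -> not full
  row 5: 3 empty cells -> not full
  row 6: 6 empty cells -> not full
Total rows cleared: 1

Answer: 1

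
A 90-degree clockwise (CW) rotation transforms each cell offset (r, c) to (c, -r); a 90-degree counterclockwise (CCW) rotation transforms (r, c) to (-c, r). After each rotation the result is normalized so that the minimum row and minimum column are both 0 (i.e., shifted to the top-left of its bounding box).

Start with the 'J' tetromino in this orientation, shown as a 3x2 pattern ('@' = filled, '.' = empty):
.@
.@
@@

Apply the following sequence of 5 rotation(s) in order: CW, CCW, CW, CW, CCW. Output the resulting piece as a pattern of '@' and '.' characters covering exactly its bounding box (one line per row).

Start:
.@
.@
@@
After rotation 1 (CW):
@..
@@@
After rotation 2 (CCW):
.@
.@
@@
After rotation 3 (CW):
@..
@@@
After rotation 4 (CW):
@@
@.
@.
After rotation 5 (CCW):
@..
@@@

Answer: @..
@@@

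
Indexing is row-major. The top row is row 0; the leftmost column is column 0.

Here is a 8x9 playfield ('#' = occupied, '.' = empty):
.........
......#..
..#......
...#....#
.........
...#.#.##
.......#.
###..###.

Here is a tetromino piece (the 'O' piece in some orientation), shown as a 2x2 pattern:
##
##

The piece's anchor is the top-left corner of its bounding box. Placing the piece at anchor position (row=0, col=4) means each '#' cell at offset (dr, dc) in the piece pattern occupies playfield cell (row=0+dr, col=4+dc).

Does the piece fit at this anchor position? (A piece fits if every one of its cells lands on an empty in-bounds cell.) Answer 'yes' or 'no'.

Check each piece cell at anchor (0, 4):
  offset (0,0) -> (0,4): empty -> OK
  offset (0,1) -> (0,5): empty -> OK
  offset (1,0) -> (1,4): empty -> OK
  offset (1,1) -> (1,5): empty -> OK
All cells valid: yes

Answer: yes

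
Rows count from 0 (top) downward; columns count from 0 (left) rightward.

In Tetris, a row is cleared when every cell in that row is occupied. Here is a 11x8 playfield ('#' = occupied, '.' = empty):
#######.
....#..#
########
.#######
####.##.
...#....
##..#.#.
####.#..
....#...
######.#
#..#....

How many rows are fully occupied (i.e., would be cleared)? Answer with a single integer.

Answer: 1

Derivation:
Check each row:
  row 0: 1 empty cell -> not full
  row 1: 6 empty cells -> not full
  row 2: 0 empty cells -> FULL (clear)
  row 3: 1 empty cell -> not full
  row 4: 2 empty cells -> not full
  row 5: 7 empty cells -> not full
  row 6: 4 empty cells -> not full
  row 7: 3 empty cells -> not full
  row 8: 7 empty cells -> not full
  row 9: 1 empty cell -> not full
  row 10: 6 empty cells -> not full
Total rows cleared: 1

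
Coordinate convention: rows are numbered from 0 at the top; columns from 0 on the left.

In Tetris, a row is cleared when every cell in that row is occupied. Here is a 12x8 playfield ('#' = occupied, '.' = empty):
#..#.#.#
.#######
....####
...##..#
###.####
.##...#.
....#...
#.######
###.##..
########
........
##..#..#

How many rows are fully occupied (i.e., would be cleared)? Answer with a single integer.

Check each row:
  row 0: 4 empty cells -> not full
  row 1: 1 empty cell -> not full
  row 2: 4 empty cells -> not full
  row 3: 5 empty cells -> not full
  row 4: 1 empty cell -> not full
  row 5: 5 empty cells -> not full
  row 6: 7 empty cells -> not full
  row 7: 1 empty cell -> not full
  row 8: 3 empty cells -> not full
  row 9: 0 empty cells -> FULL (clear)
  row 10: 8 empty cells -> not full
  row 11: 4 empty cells -> not full
Total rows cleared: 1

Answer: 1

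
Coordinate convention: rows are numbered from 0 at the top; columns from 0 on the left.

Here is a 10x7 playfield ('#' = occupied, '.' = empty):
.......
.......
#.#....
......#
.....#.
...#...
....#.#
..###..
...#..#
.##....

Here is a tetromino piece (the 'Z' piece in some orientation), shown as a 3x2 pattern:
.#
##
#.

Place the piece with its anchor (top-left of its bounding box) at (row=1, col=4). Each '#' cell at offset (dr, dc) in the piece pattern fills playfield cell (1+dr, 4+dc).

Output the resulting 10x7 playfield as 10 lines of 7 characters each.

Fill (1+0,4+1) = (1,5)
Fill (1+1,4+0) = (2,4)
Fill (1+1,4+1) = (2,5)
Fill (1+2,4+0) = (3,4)

Answer: .......
.....#.
#.#.##.
....#.#
.....#.
...#...
....#.#
..###..
...#..#
.##....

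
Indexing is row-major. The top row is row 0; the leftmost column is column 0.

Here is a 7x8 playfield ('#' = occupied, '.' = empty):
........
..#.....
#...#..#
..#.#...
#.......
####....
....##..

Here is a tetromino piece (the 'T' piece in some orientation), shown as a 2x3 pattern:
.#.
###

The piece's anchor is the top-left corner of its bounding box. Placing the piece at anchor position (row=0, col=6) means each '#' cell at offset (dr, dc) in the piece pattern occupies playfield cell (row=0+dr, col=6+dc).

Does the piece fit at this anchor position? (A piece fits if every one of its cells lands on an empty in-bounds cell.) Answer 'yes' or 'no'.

Check each piece cell at anchor (0, 6):
  offset (0,1) -> (0,7): empty -> OK
  offset (1,0) -> (1,6): empty -> OK
  offset (1,1) -> (1,7): empty -> OK
  offset (1,2) -> (1,8): out of bounds -> FAIL
All cells valid: no

Answer: no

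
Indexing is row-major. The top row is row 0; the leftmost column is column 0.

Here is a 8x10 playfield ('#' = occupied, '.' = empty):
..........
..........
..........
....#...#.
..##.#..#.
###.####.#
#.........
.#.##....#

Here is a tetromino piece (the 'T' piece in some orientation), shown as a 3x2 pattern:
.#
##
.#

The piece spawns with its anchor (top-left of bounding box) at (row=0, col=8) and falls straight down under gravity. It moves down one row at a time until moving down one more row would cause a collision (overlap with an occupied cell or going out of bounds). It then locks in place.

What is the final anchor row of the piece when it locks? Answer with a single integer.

Answer: 1

Derivation:
Spawn at (row=0, col=8). Try each row:
  row 0: fits
  row 1: fits
  row 2: blocked -> lock at row 1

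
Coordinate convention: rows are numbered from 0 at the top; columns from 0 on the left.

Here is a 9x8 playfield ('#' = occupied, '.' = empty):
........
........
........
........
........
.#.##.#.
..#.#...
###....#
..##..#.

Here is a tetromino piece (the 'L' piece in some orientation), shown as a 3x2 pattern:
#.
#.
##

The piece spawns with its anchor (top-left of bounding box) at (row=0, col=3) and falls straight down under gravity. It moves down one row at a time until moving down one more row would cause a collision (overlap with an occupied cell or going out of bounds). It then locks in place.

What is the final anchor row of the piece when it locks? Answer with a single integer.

Spawn at (row=0, col=3). Try each row:
  row 0: fits
  row 1: fits
  row 2: fits
  row 3: blocked -> lock at row 2

Answer: 2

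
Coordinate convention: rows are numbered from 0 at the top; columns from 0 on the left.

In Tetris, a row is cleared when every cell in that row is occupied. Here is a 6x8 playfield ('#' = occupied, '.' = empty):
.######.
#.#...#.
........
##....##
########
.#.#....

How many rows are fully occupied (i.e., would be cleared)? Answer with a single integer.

Answer: 1

Derivation:
Check each row:
  row 0: 2 empty cells -> not full
  row 1: 5 empty cells -> not full
  row 2: 8 empty cells -> not full
  row 3: 4 empty cells -> not full
  row 4: 0 empty cells -> FULL (clear)
  row 5: 6 empty cells -> not full
Total rows cleared: 1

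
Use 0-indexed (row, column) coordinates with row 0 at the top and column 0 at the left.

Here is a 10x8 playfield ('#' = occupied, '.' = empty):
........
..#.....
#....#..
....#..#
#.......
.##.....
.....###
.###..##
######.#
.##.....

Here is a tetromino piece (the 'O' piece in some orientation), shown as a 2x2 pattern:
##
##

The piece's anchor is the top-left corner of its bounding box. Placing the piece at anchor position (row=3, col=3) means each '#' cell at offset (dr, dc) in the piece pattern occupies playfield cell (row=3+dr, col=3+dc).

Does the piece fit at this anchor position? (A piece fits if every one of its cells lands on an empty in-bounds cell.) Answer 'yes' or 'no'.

Check each piece cell at anchor (3, 3):
  offset (0,0) -> (3,3): empty -> OK
  offset (0,1) -> (3,4): occupied ('#') -> FAIL
  offset (1,0) -> (4,3): empty -> OK
  offset (1,1) -> (4,4): empty -> OK
All cells valid: no

Answer: no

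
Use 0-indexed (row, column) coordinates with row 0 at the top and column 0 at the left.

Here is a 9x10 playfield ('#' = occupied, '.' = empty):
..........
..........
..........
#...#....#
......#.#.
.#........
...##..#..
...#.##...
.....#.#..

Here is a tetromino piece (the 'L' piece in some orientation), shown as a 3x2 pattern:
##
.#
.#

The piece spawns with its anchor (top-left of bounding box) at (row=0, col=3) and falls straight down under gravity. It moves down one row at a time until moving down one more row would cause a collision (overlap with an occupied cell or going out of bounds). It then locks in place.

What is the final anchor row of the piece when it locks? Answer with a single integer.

Spawn at (row=0, col=3). Try each row:
  row 0: fits
  row 1: blocked -> lock at row 0

Answer: 0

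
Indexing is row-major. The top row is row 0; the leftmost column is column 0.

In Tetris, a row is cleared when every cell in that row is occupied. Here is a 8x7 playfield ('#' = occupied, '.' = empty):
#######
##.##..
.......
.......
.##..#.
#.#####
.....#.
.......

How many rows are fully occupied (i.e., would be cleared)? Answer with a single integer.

Check each row:
  row 0: 0 empty cells -> FULL (clear)
  row 1: 3 empty cells -> not full
  row 2: 7 empty cells -> not full
  row 3: 7 empty cells -> not full
  row 4: 4 empty cells -> not full
  row 5: 1 empty cell -> not full
  row 6: 6 empty cells -> not full
  row 7: 7 empty cells -> not full
Total rows cleared: 1

Answer: 1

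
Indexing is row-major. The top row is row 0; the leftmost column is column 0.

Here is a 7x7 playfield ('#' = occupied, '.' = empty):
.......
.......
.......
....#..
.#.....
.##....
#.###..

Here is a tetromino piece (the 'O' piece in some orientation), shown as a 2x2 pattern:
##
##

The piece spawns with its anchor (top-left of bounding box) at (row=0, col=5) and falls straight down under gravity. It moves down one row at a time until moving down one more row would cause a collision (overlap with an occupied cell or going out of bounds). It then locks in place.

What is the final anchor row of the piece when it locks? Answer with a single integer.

Answer: 5

Derivation:
Spawn at (row=0, col=5). Try each row:
  row 0: fits
  row 1: fits
  row 2: fits
  row 3: fits
  row 4: fits
  row 5: fits
  row 6: blocked -> lock at row 5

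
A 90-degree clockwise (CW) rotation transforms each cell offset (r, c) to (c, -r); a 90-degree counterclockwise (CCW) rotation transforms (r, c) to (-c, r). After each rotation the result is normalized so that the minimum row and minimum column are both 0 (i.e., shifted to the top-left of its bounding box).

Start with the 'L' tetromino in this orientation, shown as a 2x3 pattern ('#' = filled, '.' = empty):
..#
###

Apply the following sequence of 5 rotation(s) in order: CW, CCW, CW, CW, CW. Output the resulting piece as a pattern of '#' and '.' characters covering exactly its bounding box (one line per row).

Answer: ##
.#
.#

Derivation:
Start:
..#
###
After rotation 1 (CW):
#.
#.
##
After rotation 2 (CCW):
..#
###
After rotation 3 (CW):
#.
#.
##
After rotation 4 (CW):
###
#..
After rotation 5 (CW):
##
.#
.#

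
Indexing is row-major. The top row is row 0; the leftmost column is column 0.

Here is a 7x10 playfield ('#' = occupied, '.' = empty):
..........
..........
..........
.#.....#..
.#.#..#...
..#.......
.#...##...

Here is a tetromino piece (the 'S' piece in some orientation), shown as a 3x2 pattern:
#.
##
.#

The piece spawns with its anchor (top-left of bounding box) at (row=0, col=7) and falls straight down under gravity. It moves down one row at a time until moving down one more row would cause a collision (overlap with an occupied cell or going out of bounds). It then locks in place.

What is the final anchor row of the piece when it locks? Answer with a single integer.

Spawn at (row=0, col=7). Try each row:
  row 0: fits
  row 1: fits
  row 2: blocked -> lock at row 1

Answer: 1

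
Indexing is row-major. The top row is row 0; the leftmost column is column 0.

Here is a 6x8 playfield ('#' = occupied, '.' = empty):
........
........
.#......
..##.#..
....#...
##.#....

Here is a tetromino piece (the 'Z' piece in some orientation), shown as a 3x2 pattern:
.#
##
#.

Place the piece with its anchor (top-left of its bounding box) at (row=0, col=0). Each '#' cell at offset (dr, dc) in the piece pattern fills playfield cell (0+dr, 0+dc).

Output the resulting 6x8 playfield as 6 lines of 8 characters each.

Fill (0+0,0+1) = (0,1)
Fill (0+1,0+0) = (1,0)
Fill (0+1,0+1) = (1,1)
Fill (0+2,0+0) = (2,0)

Answer: .#......
##......
##......
..##.#..
....#...
##.#....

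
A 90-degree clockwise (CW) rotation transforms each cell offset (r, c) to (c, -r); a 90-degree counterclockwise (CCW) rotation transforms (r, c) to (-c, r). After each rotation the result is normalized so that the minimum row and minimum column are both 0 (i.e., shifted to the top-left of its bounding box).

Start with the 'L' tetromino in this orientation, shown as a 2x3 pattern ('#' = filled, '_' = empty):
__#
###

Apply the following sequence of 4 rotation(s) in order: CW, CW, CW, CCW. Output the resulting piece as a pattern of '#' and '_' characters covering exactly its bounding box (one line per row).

Start:
__#
###
After rotation 1 (CW):
#_
#_
##
After rotation 2 (CW):
###
#__
After rotation 3 (CW):
##
_#
_#
After rotation 4 (CCW):
###
#__

Answer: ###
#__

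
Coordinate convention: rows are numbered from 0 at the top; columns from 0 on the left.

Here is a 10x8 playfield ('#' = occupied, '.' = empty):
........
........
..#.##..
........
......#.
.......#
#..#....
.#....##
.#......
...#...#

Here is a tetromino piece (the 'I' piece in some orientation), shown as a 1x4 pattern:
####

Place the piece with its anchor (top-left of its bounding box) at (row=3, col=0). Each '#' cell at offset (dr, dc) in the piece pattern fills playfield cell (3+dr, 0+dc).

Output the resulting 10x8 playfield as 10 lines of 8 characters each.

Fill (3+0,0+0) = (3,0)
Fill (3+0,0+1) = (3,1)
Fill (3+0,0+2) = (3,2)
Fill (3+0,0+3) = (3,3)

Answer: ........
........
..#.##..
####....
......#.
.......#
#..#....
.#....##
.#......
...#...#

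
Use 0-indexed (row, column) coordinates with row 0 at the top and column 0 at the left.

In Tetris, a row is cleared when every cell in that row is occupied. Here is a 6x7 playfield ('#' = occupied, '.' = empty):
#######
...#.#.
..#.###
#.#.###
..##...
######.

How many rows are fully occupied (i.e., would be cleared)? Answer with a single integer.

Answer: 1

Derivation:
Check each row:
  row 0: 0 empty cells -> FULL (clear)
  row 1: 5 empty cells -> not full
  row 2: 3 empty cells -> not full
  row 3: 2 empty cells -> not full
  row 4: 5 empty cells -> not full
  row 5: 1 empty cell -> not full
Total rows cleared: 1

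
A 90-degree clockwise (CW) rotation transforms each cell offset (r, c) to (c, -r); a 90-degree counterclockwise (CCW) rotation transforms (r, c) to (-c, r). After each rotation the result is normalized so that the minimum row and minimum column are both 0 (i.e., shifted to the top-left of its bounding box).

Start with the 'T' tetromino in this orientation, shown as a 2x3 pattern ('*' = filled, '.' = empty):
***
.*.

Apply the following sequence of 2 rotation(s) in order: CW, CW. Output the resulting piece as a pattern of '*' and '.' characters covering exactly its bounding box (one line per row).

Answer: .*.
***

Derivation:
Start:
***
.*.
After rotation 1 (CW):
.*
**
.*
After rotation 2 (CW):
.*.
***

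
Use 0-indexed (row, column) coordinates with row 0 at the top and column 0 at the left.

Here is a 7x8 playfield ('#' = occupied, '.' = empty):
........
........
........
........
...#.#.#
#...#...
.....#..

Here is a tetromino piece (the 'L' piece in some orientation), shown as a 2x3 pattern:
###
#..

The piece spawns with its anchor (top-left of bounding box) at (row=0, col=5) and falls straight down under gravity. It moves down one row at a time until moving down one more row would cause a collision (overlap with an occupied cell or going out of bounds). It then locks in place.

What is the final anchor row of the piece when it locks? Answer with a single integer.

Answer: 2

Derivation:
Spawn at (row=0, col=5). Try each row:
  row 0: fits
  row 1: fits
  row 2: fits
  row 3: blocked -> lock at row 2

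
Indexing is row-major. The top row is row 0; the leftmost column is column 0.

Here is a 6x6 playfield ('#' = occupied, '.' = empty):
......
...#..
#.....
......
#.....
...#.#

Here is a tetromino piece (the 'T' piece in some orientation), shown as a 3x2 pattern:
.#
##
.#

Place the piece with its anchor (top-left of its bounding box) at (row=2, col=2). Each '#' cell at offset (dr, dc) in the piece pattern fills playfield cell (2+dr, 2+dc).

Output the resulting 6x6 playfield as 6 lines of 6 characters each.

Answer: ......
...#..
#..#..
..##..
#..#..
...#.#

Derivation:
Fill (2+0,2+1) = (2,3)
Fill (2+1,2+0) = (3,2)
Fill (2+1,2+1) = (3,3)
Fill (2+2,2+1) = (4,3)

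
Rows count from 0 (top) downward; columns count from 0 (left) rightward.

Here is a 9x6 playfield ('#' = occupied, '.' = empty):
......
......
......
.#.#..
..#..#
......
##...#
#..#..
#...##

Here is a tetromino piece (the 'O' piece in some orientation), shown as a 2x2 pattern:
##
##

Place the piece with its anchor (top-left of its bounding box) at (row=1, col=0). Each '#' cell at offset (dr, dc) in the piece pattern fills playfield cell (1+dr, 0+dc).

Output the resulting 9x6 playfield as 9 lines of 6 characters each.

Answer: ......
##....
##....
.#.#..
..#..#
......
##...#
#..#..
#...##

Derivation:
Fill (1+0,0+0) = (1,0)
Fill (1+0,0+1) = (1,1)
Fill (1+1,0+0) = (2,0)
Fill (1+1,0+1) = (2,1)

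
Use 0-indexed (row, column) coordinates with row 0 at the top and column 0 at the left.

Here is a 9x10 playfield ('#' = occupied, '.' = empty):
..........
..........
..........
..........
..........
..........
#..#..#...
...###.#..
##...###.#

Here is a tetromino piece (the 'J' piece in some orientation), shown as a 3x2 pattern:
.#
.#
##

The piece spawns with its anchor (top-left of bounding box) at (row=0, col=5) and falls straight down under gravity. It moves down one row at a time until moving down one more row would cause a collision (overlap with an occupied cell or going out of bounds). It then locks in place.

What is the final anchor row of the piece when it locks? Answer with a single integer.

Spawn at (row=0, col=5). Try each row:
  row 0: fits
  row 1: fits
  row 2: fits
  row 3: fits
  row 4: blocked -> lock at row 3

Answer: 3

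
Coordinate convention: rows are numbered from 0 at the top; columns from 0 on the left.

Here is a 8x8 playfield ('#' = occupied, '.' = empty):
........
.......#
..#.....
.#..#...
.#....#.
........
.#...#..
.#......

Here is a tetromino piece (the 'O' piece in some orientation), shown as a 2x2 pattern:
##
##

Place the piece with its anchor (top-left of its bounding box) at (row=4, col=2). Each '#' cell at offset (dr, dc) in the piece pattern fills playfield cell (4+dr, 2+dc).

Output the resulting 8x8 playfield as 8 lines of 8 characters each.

Fill (4+0,2+0) = (4,2)
Fill (4+0,2+1) = (4,3)
Fill (4+1,2+0) = (5,2)
Fill (4+1,2+1) = (5,3)

Answer: ........
.......#
..#.....
.#..#...
.###..#.
..##....
.#...#..
.#......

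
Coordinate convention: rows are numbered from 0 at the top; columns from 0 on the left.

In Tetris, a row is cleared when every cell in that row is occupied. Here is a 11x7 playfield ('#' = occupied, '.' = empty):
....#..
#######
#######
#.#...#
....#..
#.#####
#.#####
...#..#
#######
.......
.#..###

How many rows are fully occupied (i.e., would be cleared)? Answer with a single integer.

Check each row:
  row 0: 6 empty cells -> not full
  row 1: 0 empty cells -> FULL (clear)
  row 2: 0 empty cells -> FULL (clear)
  row 3: 4 empty cells -> not full
  row 4: 6 empty cells -> not full
  row 5: 1 empty cell -> not full
  row 6: 1 empty cell -> not full
  row 7: 5 empty cells -> not full
  row 8: 0 empty cells -> FULL (clear)
  row 9: 7 empty cells -> not full
  row 10: 3 empty cells -> not full
Total rows cleared: 3

Answer: 3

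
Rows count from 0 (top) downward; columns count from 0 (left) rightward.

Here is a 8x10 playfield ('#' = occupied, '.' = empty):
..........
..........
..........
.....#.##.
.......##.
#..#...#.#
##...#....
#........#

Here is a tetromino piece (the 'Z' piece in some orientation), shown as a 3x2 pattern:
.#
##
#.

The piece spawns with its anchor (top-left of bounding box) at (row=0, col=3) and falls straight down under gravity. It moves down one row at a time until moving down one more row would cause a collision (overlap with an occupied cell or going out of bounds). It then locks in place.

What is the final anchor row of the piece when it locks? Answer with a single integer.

Spawn at (row=0, col=3). Try each row:
  row 0: fits
  row 1: fits
  row 2: fits
  row 3: blocked -> lock at row 2

Answer: 2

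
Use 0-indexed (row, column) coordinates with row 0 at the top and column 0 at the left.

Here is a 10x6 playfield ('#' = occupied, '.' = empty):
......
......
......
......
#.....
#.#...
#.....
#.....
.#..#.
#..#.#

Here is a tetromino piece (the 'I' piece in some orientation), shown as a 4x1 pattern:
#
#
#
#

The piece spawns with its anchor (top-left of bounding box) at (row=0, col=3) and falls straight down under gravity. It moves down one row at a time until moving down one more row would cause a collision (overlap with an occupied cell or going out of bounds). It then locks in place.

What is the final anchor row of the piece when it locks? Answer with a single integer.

Spawn at (row=0, col=3). Try each row:
  row 0: fits
  row 1: fits
  row 2: fits
  row 3: fits
  row 4: fits
  row 5: fits
  row 6: blocked -> lock at row 5

Answer: 5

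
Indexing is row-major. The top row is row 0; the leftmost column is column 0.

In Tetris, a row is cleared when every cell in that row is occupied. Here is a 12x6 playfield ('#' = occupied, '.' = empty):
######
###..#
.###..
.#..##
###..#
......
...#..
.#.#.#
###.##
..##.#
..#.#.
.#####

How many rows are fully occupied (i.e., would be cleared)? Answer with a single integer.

Check each row:
  row 0: 0 empty cells -> FULL (clear)
  row 1: 2 empty cells -> not full
  row 2: 3 empty cells -> not full
  row 3: 3 empty cells -> not full
  row 4: 2 empty cells -> not full
  row 5: 6 empty cells -> not full
  row 6: 5 empty cells -> not full
  row 7: 3 empty cells -> not full
  row 8: 1 empty cell -> not full
  row 9: 3 empty cells -> not full
  row 10: 4 empty cells -> not full
  row 11: 1 empty cell -> not full
Total rows cleared: 1

Answer: 1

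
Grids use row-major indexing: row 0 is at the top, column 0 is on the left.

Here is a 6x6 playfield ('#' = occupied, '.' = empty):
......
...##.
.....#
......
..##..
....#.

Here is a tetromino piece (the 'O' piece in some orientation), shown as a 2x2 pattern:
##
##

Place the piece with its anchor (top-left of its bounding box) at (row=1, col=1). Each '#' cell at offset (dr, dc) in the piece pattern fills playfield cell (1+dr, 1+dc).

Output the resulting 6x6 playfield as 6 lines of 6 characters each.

Fill (1+0,1+0) = (1,1)
Fill (1+0,1+1) = (1,2)
Fill (1+1,1+0) = (2,1)
Fill (1+1,1+1) = (2,2)

Answer: ......
.####.
.##..#
......
..##..
....#.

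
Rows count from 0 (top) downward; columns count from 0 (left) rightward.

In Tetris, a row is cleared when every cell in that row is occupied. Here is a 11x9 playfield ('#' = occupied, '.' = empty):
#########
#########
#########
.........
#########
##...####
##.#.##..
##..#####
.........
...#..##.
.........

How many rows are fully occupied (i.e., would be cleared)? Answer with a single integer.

Check each row:
  row 0: 0 empty cells -> FULL (clear)
  row 1: 0 empty cells -> FULL (clear)
  row 2: 0 empty cells -> FULL (clear)
  row 3: 9 empty cells -> not full
  row 4: 0 empty cells -> FULL (clear)
  row 5: 3 empty cells -> not full
  row 6: 4 empty cells -> not full
  row 7: 2 empty cells -> not full
  row 8: 9 empty cells -> not full
  row 9: 6 empty cells -> not full
  row 10: 9 empty cells -> not full
Total rows cleared: 4

Answer: 4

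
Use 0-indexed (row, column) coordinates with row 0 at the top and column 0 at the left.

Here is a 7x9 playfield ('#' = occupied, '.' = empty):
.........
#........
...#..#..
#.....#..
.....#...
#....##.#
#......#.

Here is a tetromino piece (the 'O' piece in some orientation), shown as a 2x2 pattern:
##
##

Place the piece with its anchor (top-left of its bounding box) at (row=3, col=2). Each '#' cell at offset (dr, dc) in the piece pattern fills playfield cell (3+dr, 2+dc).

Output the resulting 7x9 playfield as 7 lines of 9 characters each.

Fill (3+0,2+0) = (3,2)
Fill (3+0,2+1) = (3,3)
Fill (3+1,2+0) = (4,2)
Fill (3+1,2+1) = (4,3)

Answer: .........
#........
...#..#..
#.##..#..
..##.#...
#....##.#
#......#.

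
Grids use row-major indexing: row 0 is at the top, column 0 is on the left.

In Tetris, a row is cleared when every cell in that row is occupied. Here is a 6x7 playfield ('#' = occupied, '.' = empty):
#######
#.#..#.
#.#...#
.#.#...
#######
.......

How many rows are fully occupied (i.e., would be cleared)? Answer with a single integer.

Answer: 2

Derivation:
Check each row:
  row 0: 0 empty cells -> FULL (clear)
  row 1: 4 empty cells -> not full
  row 2: 4 empty cells -> not full
  row 3: 5 empty cells -> not full
  row 4: 0 empty cells -> FULL (clear)
  row 5: 7 empty cells -> not full
Total rows cleared: 2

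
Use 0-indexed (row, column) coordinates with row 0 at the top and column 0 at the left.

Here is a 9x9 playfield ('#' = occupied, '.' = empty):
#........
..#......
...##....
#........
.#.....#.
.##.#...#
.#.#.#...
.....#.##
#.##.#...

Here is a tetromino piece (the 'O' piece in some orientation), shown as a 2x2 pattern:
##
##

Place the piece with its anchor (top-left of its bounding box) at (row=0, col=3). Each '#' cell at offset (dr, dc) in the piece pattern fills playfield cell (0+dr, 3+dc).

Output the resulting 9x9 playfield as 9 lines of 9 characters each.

Answer: #..##....
..###....
...##....
#........
.#.....#.
.##.#...#
.#.#.#...
.....#.##
#.##.#...

Derivation:
Fill (0+0,3+0) = (0,3)
Fill (0+0,3+1) = (0,4)
Fill (0+1,3+0) = (1,3)
Fill (0+1,3+1) = (1,4)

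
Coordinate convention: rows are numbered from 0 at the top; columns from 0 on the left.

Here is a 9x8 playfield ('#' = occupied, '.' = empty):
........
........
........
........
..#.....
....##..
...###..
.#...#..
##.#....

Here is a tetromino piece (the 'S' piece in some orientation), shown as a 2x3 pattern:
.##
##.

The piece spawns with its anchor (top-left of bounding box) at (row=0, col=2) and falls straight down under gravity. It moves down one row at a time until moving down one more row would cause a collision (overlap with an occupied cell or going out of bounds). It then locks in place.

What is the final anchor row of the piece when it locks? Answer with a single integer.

Answer: 2

Derivation:
Spawn at (row=0, col=2). Try each row:
  row 0: fits
  row 1: fits
  row 2: fits
  row 3: blocked -> lock at row 2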